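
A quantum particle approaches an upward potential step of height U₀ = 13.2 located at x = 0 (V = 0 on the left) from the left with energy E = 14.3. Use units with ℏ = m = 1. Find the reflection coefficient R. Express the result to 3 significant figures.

The wavenumbers are k₁ = √(2mE)/ℏ = 5.348 on the left and k₂ = √(2m(E − U₀))/ℏ = 1.483 on the right.
Continuity of ψ and ψ′ at the step yields the reflection amplitude r = (k₁ − k₂)/(k₁ + k₂) = 0.5657; thus R = |r|² = 0.3201, T = 0.6799.

R = 0.320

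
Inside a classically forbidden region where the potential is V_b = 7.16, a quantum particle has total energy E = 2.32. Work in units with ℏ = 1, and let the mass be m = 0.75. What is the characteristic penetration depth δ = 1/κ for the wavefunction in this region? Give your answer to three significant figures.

δ = 0.371

Since E < V_b the TISE in this region is ψ'' = κ²ψ with κ = √(2m(V_b − E))/ℏ.
κ = √(2 × 0.75 × 4.84) = 2.694. The penetration depth is δ = 1/κ = 0.371.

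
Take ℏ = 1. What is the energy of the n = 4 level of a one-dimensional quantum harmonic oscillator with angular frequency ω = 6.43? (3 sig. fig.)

E = 28.9

The oscillator eigenvalues are E_n = ℏω(n + ½), so E_4 = 6.43 × 4.5 = 28.94.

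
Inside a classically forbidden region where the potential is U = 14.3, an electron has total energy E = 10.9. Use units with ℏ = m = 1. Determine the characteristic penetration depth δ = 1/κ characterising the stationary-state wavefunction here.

δ = 0.383

Since E < U the TISE in this region is ψ'' = κ²ψ with κ = √(2m(U − E))/ℏ.
κ = √(2 × 1 × 3.4) = 2.608. The penetration depth is δ = 1/κ = 0.383.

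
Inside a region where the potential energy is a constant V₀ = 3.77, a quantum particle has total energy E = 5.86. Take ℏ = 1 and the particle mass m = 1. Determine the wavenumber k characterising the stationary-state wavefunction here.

With E > V₀ the solution is oscillatory, ψ ∝ e^{±ikx} with k = √(2m(E − V₀))/ℏ.
k = √(2 × 1 × 2.09) = 2.045.

k = 2.04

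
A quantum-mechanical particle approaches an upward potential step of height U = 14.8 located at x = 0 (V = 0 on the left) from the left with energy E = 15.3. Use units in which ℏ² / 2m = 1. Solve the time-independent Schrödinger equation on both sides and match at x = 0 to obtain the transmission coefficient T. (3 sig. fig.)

T = 0.519

The wavenumbers are k₁ = √(2mE)/ℏ = 3.912 on the left and k₂ = √(2m(E − U))/ℏ = 0.7071 on the right.
Continuity of ψ and ψ′ at the step yields the reflection amplitude r = (k₁ − k₂)/(k₁ + k₂) = 0.6938; thus R = |r|² = 0.4814, T = 0.5186.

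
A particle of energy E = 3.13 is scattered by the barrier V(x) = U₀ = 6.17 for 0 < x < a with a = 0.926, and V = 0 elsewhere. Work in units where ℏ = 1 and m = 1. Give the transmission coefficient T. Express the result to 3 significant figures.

T = 0.0407

Since E < U₀ the interior solution is evanescent with decay constant κ = √(2m(U₀ − E))/ℏ = 2.466.
κa = 2.283, sinh(κa) = 4.854.
Matching ψ, ψ′ at both faces gives T = [1 + U₀² sinh²(κa) / (4E(U₀ − E))]⁻¹ = 1/24.56 = 0.0407.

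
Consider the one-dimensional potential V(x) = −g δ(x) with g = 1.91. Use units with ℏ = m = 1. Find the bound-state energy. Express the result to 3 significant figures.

E = -1.82

The bound state is ψ(x) = √κ e^{−κ|x|}. The derivative jump ψ'(0⁺) − ψ'(0⁻) = −(2mg/ℏ²)ψ(0) fixes κ = mg/ℏ² = 1.910.
Then E = −ℏ²κ²/(2m) = −mg²/(2ℏ²) = -1.824.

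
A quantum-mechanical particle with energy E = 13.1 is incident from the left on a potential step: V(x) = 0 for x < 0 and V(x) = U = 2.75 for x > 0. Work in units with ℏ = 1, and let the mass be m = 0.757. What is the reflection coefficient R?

The wavenumbers are k₁ = √(2mE)/ℏ = 4.453 on the left and k₂ = √(2m(E − U))/ℏ = 3.959 on the right.
Continuity of ψ and ψ′ at the step yields the reflection amplitude r = (k₁ − k₂)/(k₁ + k₂) = 0.05884; thus R = |r|² = 0.003462, T = 0.9965.

R = 0.00346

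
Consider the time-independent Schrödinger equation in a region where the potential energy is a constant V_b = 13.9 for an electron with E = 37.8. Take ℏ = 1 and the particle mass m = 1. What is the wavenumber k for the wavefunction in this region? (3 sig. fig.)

k = 6.91

With E > V_b the solution is oscillatory, ψ ∝ e^{±ikx} with k = √(2m(E − V_b))/ℏ.
k = √(2 × 1 × 23.9) = 6.914.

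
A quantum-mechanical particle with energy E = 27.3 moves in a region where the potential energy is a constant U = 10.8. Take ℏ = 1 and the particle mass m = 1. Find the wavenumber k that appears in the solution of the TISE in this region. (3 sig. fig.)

With E > U the solution is oscillatory, ψ ∝ e^{±ikx} with k = √(2m(E − U))/ℏ.
k = √(2 × 1 × 16.5) = 5.745.

k = 5.74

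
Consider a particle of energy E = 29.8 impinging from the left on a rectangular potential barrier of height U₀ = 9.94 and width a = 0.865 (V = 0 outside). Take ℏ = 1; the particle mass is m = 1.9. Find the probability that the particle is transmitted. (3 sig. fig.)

T = 0.964

Above the barrier the interior wavenumber is k₂ = √(2m(E − U₀))/ℏ = 8.687, giving phase k₂a = 7.514.
Matching at both interfaces gives T⁻¹ = 1 + U₀² sin²(k₂a) / [4E(E − U₀)] = 1.037, hence T = 0.964.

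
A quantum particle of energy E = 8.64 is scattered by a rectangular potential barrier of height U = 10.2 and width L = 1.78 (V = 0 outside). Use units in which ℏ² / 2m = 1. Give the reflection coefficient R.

Since E < U the interior solution is evanescent with decay constant κ = √(2m(U − E))/ℏ = 1.249.
κL = 2.223, sinh(κL) = 4.564.
Matching ψ, ψ′ at both faces gives T = [1 + U² sinh²(κL) / (4E(U − E))]⁻¹ = 1/41.20 = 0.0243.
R = 1 − T = 0.976.

R = 0.976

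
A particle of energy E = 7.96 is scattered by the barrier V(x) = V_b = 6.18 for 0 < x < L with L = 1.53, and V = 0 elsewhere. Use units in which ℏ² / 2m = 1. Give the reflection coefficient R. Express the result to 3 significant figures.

R = 0.349

Above the barrier the interior wavenumber is k₂ = √(2m(E − V_b))/ℏ = 1.334, giving phase k₂L = 2.041.
Matching at both interfaces gives T⁻¹ = 1 + V_b² sin²(k₂L) / [4E(E − V_b)] = 1.535, hence T = 0.651.
R = 1 − T = 0.349.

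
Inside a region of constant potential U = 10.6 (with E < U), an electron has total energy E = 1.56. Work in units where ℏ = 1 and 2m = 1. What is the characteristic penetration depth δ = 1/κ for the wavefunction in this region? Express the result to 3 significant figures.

Since E < U the TISE in this region is ψ'' = κ²ψ with κ = √(2m(U − E))/ℏ.
κ = √(2 × 0.5 × 9.04) = 3.007. The penetration depth is δ = 1/κ = 0.333.

δ = 0.333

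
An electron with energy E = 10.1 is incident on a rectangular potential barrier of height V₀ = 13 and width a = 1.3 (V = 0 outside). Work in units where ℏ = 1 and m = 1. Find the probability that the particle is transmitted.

E < V₀: inside the barrier ψ ∝ e^{±κx} with κ = √(2m(V₀ − E))/ℏ = 2.408.
κa = 3.131, sinh(κa) = 11.42.
Matching ψ, ψ′ at both faces gives T = [1 + V₀² sinh²(κa) / (4E(V₀ − E))]⁻¹ = 1/189.3 = 0.00528.

T = 0.00528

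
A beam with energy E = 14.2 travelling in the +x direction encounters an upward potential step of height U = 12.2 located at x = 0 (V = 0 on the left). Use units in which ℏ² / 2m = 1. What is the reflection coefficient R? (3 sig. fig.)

R = 0.206

On each side the TISE gives plane waves with k = √(2m(E − V))/ℏ: k₁ = √(2·½·14.2) = 3.768, k₂ = √(2·½·2) = 1.414.
Continuity of ψ and ψ′ at the step yields the reflection amplitude r = (k₁ − k₂)/(k₁ + k₂) = 0.4542; thus R = |r|² = 0.2063, T = 0.7937.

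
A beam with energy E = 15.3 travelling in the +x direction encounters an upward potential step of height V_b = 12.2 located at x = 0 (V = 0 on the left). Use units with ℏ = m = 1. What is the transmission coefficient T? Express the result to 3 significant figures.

On each side the TISE gives plane waves with k = √(2m(E − V))/ℏ: k₁ = √(2·1·15.3) = 5.532, k₂ = √(2·1·3.1) = 2.490.
Continuity of ψ and ψ′ at the step yields the reflection amplitude r = (k₁ − k₂)/(k₁ + k₂) = 0.3792; thus R = |r|² = 0.1438, T = 0.8562.

T = 0.856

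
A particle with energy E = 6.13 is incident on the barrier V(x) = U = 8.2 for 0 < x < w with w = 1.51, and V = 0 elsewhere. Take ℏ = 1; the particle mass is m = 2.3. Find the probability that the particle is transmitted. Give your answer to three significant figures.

E < U: inside the barrier ψ ∝ e^{±κx} with κ = √(2m(U − E))/ℏ = 3.086.
κw = 4.660, sinh(κw) = 52.79.
The exact tunnelling result is T⁻¹ = 1 + U² sinh²(κw) / [4E(U − E)] = 3693, so T = 0.000271.

T = 0.000271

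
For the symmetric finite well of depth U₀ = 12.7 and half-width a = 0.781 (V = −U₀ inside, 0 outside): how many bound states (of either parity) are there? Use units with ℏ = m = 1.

N = 3

The dimensionless depth is z₀ = a√(2mU₀)/ℏ = 0.781 × √(25.40) = 3.936.
The even/odd transcendental equations gain one root per π/2 in z₀, giving N = 1 + ⌊2z₀/π⌋ = 1 + ⌊2.506⌋ = 3.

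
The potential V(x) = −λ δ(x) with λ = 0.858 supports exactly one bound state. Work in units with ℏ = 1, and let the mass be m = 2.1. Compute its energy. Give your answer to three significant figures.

E = -0.773

The bound state is ψ(x) = √κ e^{−κ|x|}. The derivative jump ψ'(0⁺) − ψ'(0⁻) = −(2mλ/ℏ²)ψ(0) fixes κ = mλ/ℏ² = 1.802.
Then E = −ℏ²κ²/(2m) = −mλ²/(2ℏ²) = -0.7730.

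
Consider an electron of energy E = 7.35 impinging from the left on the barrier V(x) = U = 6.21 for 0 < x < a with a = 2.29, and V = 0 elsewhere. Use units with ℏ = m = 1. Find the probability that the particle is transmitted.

T = 0.900

E > U: inside the barrier k₂ = √(2m(E − U))/ℏ = 1.510, k₂a = 3.458.
Matching at both interfaces gives T⁻¹ = 1 + U² sin²(k₂a) / [4E(E − U)] = 1.111, hence T = 0.900.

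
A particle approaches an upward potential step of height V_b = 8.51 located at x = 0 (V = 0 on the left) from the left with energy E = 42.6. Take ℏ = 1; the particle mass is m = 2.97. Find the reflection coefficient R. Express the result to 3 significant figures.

The wavenumbers are k₁ = √(2mE)/ℏ = 15.91 on the left and k₂ = √(2m(E − V_b))/ℏ = 14.23 on the right.
Matching ψ and ψ′ at x = 0 gives r = (k₁ − k₂)/(k₁ + k₂), so R = r² = 0.003097 and T = 1 − R = 0.9969.

R = 0.00310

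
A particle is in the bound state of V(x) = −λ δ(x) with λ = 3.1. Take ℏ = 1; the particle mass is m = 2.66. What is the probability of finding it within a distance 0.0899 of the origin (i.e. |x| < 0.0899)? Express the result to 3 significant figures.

P = 0.773

The normalised bound state is ψ = √κ e^{−κ|x|} with κ = mλ/ℏ² = 8.246.
P(|x| < d) = ∫_{−d}^{d} κ e^{−2κ|x|} dx = 1 − e^{−2κd} = 1 − e^{−1.483} = 0.7730.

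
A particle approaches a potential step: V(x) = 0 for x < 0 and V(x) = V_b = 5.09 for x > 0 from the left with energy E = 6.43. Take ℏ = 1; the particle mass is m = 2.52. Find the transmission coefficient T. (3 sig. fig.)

The wavenumbers are k₁ = √(2mE)/ℏ = 5.693 on the left and k₂ = √(2m(E − V_b))/ℏ = 2.599 on the right.
Continuity of ψ and ψ′ at the step yields the reflection amplitude r = (k₁ − k₂)/(k₁ + k₂) = 0.3731; thus R = |r|² = 0.1392, T = 0.8608.

T = 0.861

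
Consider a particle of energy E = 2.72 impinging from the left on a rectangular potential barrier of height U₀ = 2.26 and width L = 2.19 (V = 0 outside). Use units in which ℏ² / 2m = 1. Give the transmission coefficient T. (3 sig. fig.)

T = 0.497

E > U₀: inside the barrier k₂ = √(2m(E − U₀))/ℏ = 0.6782, k₂L = 1.485.
T = [1 + U₀² sin²(k₂L) / (4E(E − U₀))]⁻¹ = 1/2.013 = 0.497.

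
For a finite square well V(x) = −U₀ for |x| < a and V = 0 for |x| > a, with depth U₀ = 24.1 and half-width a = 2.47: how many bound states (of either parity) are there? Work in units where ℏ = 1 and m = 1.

N = 11

Define the well-strength parameter z₀ = (a/ℏ)√(2mU₀) = 2.47 × √(2·1·24.1) = 17.15.
The even/odd transcendental equations gain one root per π/2 in z₀, giving N = 1 + ⌊2z₀/π⌋ = 1 + ⌊10.92⌋ = 11.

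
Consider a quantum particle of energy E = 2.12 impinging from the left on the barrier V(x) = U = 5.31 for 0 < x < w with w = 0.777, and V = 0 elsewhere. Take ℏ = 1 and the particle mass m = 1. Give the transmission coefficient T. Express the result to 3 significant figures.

Since E < U the interior solution is evanescent with decay constant κ = √(2m(U − E))/ℏ = 2.526.
κw = 1.963, sinh(κw) = 3.489.
The exact tunnelling result is T⁻¹ = 1 + U² sinh²(κw) / [4E(U − E)] = 13.69, so T = 0.0731.

T = 0.0731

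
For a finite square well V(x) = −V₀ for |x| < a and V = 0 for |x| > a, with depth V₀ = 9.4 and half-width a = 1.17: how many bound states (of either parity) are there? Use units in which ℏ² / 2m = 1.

N = 3

Define the well-strength parameter z₀ = (a/ℏ)√(2mV₀) = 1.17 × √(2·0.5·9.4) = 3.587.
The even/odd transcendental equations gain one root per π/2 in z₀, giving N = 1 + ⌊2z₀/π⌋ = 1 + ⌊2.284⌋ = 3.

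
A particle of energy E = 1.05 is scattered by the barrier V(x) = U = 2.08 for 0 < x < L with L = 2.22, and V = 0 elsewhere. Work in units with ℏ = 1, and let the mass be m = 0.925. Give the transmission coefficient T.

T = 0.00868

E < U: inside the barrier ψ ∝ e^{±κx} with κ = √(2m(U − E))/ℏ = 1.380.
κL = 3.064, sinh(κL) = 10.69.
The exact tunnelling result is T⁻¹ = 1 + U² sinh²(κL) / [4E(U − E)] = 115.3, so T = 0.00868.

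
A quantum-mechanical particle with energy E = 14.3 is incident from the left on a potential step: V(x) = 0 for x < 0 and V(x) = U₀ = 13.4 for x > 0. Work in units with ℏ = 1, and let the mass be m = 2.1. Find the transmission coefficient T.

T = 0.641

The wavenumbers are k₁ = √(2mE)/ℏ = 7.750 on the left and k₂ = √(2m(E − U₀))/ℏ = 1.944 on the right.
Continuity of ψ and ψ′ at the step yields the reflection amplitude r = (k₁ − k₂)/(k₁ + k₂) = 0.5989; thus R = |r|² = 0.3587, T = 0.6413.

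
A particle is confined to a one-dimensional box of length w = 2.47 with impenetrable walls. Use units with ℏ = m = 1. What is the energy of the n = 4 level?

Requiring ψ(0) = ψ(w) = 0 quantises k = nπ/w, hence E_n = ℏ²k²/2m = n²π²ℏ²/(2mw²).
E_4 = 4² × π² / (2 × 1 × 2.47²) = 12.94.

E = 12.9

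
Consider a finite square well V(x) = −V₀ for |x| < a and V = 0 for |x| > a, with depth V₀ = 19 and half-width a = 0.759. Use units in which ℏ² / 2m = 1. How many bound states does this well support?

N = 3

The dimensionless depth is z₀ = a√(2mV₀)/ℏ = 0.759 × √(19.00) = 3.308.
The even/odd transcendental equations gain one root per π/2 in z₀, giving N = 1 + ⌊2z₀/π⌋ = 1 + ⌊2.106⌋ = 3.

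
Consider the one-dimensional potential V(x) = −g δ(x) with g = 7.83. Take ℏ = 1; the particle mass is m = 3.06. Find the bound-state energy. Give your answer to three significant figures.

E = -93.8

The bound state is ψ(x) = √κ e^{−κ|x|}. The derivative jump ψ'(0⁺) − ψ'(0⁻) = −(2mg/ℏ²)ψ(0) fixes κ = mg/ℏ² = 23.96.
Then E = −ℏ²κ²/(2m) = −mg²/(2ℏ²) = -93.80.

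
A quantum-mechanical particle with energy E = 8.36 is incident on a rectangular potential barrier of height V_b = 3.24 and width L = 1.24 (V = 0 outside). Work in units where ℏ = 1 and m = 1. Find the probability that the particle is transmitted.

E > V_b: inside the barrier k₂ = √(2m(E − V_b))/ℏ = 3.200, k₂L = 3.968.
Matching at both interfaces gives T⁻¹ = 1 + V_b² sin²(k₂L) / [4E(E − V_b)] = 1.033, hence T = 0.968.

T = 0.968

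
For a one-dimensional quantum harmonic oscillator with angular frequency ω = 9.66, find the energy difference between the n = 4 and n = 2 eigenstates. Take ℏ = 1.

E_n = ℏω(n + ½), so ΔE = (4 − 2) ℏω = 2 × 9.66 = 19.32.

ΔE = 19.3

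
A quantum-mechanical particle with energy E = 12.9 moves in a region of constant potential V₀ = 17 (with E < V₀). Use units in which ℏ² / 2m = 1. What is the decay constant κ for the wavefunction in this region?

κ = 2.02

Since E < V₀ the TISE in this region is ψ'' = κ²ψ with κ = √(2m(V₀ − E))/ℏ.
κ = √(2 × 0.5 × 4.1) = 2.025.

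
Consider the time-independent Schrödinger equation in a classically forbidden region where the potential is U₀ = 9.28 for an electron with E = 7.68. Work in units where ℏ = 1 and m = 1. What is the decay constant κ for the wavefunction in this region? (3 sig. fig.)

κ = 1.79

Since E < U₀ the TISE in this region is ψ'' = κ²ψ with κ = √(2m(U₀ − E))/ℏ.
κ = √(2 × 1 × 1.6) = 1.789.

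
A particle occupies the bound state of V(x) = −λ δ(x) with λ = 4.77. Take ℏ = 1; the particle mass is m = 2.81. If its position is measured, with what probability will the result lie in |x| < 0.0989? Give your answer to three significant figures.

The normalised bound state is ψ = √κ e^{−κ|x|} with κ = mλ/ℏ² = 13.40.
P(|x| < d) = ∫_{−d}^{d} κ e^{−2κ|x|} dx = 1 − e^{−2κd} = 1 − e^{−2.651} = 0.9294.

P = 0.929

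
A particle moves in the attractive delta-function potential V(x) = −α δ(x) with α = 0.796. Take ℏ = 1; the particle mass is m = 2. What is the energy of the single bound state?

E = -0.634

The bound state is ψ(x) = √κ e^{−κ|x|}. The derivative jump ψ'(0⁺) − ψ'(0⁻) = −(2mα/ℏ²)ψ(0) fixes κ = mα/ℏ² = 1.592.
Then E = −ℏ²κ²/(2m) = −mα²/(2ℏ²) = -0.6336.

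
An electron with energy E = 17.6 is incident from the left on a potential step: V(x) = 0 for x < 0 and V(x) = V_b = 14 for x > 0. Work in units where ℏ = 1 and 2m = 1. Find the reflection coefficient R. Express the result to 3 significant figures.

On each side the TISE gives plane waves with k = √(2m(E − V))/ℏ: k₁ = √(2·½·17.6) = 4.195, k₂ = √(2·½·3.6) = 1.897.
Matching ψ and ψ′ at x = 0 gives r = (k₁ − k₂)/(k₁ + k₂), so R = r² = 0.1422 and T = 1 − R = 0.8578.

R = 0.142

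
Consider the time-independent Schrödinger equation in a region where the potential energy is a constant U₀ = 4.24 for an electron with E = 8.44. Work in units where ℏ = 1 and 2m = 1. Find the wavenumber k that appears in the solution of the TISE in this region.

With E > U₀ the solution is oscillatory, ψ ∝ e^{±ikx} with k = √(2m(E − U₀))/ℏ.
k = √(2 × 0.5 × 4.2) = 2.049.

k = 2.05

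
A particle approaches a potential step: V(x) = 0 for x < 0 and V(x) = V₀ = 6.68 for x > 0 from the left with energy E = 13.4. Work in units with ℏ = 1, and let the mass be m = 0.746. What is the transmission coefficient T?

The wavenumbers are k₁ = √(2mE)/ℏ = 4.471 on the left and k₂ = √(2m(E − V₀))/ℏ = 3.166 on the right.
Continuity of ψ and ψ′ at the step yields the reflection amplitude r = (k₁ − k₂)/(k₁ + k₂) = 0.1708; thus R = |r|² = 0.02919, T = 0.9708.

T = 0.971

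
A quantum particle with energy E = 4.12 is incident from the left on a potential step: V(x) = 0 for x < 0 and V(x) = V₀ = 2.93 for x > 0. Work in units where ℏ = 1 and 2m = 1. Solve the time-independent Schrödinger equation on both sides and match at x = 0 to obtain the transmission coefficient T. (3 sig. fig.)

T = 0.909

On each side the TISE gives plane waves with k = √(2m(E − V))/ℏ: k₁ = √(2·½·4.12) = 2.030, k₂ = √(2·½·1.19) = 1.091.
Matching ψ and ψ′ at x = 0 gives r = (k₁ − k₂)/(k₁ + k₂), so R = r² = 0.09052 and T = 1 − R = 0.9095.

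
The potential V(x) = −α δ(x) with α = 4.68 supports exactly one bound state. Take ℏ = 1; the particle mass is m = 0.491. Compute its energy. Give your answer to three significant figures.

For x ≠ 0 the bound state is ψ ∝ e^{−κ|x|}; integrating the TISE across the delta gives the cusp condition 2κ = 2mα/ℏ², so κ = 2.298.
Then E = −ℏ²κ²/(2m) = −mα²/(2ℏ²) = -5.377.

E = -5.38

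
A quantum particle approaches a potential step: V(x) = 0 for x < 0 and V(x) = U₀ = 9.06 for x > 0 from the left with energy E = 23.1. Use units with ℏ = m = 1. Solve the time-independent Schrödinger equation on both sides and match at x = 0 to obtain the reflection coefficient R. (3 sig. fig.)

R = 0.0153

The wavenumbers are k₁ = √(2mE)/ℏ = 6.797 on the left and k₂ = √(2m(E − U₀))/ℏ = 5.299 on the right.
Continuity of ψ and ψ′ at the step yields the reflection amplitude r = (k₁ − k₂)/(k₁ + k₂) = 0.1238; thus R = |r|² = 0.01534, T = 0.9847.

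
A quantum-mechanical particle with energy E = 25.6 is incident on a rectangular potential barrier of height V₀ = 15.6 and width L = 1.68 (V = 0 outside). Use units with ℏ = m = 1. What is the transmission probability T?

Above the barrier the interior wavenumber is k₂ = √(2m(E − V₀))/ℏ = 4.472, giving phase k₂L = 7.513.
Matching at both interfaces gives T⁻¹ = 1 + V₀² sin²(k₂L) / [4E(E − V₀)] = 1.211, hence T = 0.826.

T = 0.826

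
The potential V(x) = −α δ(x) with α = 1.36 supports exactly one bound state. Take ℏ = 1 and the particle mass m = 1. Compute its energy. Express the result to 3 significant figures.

The bound state is ψ(x) = √κ e^{−κ|x|}. The derivative jump ψ'(0⁺) − ψ'(0⁻) = −(2mα/ℏ²)ψ(0) fixes κ = mα/ℏ² = 1.360.
Then E = −ℏ²κ²/(2m) = −mα²/(2ℏ²) = -0.9248.

E = -0.925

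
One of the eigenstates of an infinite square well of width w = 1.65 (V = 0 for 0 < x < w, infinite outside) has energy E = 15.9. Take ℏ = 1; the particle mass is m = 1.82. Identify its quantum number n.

For an infinite well E_n = n²π²ℏ²/(2mw²), so n = (w/πℏ)√(2mE).
n = (1.65/π) × √(2 × 1.82 × 15.9) = 3.996 → n = 4.

n = 4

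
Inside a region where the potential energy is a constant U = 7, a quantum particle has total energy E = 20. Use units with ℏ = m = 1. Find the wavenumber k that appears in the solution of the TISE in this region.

k = 5.10

With E > U the solution is oscillatory, ψ ∝ e^{±ikx} with k = √(2m(E − U))/ℏ.
k = √(2 × 1 × 13) = 5.099.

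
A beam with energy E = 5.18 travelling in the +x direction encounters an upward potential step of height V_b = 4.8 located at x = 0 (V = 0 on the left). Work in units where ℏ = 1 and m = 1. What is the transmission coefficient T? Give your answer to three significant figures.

The wavenumbers are k₁ = √(2mE)/ℏ = 3.219 on the left and k₂ = √(2m(E − V_b))/ℏ = 0.8718 on the right.
Matching ψ and ψ′ at x = 0 gives r = (k₁ − k₂)/(k₁ + k₂), so R = r² = 0.3292 and T = 1 − R = 0.6708.

T = 0.671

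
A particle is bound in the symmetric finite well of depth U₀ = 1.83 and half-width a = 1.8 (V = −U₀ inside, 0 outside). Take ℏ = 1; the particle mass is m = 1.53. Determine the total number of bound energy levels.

Define the well-strength parameter z₀ = (a/ℏ)√(2mU₀) = 1.8 × √(2·1.53·1.83) = 4.260.
A new bound state (alternating even/odd) appears each time z₀ passes a multiple of π/2, so N = ⌊2z₀/π⌋ + 1 = ⌊2.712⌋ + 1 = 3.

N = 3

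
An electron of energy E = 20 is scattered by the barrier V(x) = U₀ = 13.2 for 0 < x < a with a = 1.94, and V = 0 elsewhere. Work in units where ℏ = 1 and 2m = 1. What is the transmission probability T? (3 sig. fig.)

E > U₀: inside the barrier k₂ = √(2m(E − U₀))/ℏ = 2.608, k₂a = 5.059.
T = [1 + U₀² sin²(k₂a) / (4E(E − U₀))]⁻¹ = 1/1.283 = 0.779.

T = 0.779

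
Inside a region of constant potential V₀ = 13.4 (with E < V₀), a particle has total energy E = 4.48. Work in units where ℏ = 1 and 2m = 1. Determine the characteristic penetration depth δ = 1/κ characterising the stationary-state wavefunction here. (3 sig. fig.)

Since E < V₀ the TISE in this region is ψ'' = κ²ψ with κ = √(2m(V₀ − E))/ℏ.
κ = √(2 × 0.5 × 8.92) = 2.987. The penetration depth is δ = 1/κ = 0.335.

δ = 0.335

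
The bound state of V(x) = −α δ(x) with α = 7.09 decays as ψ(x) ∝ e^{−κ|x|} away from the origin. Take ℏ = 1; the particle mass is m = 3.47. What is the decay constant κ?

Integrate −(ℏ²/2m)ψ'' − αδ(x)ψ = Eψ from −ε to +ε: the ψ'' term gives ψ'(0⁺) − ψ'(0⁻) and the δ term gives −(2mα/ℏ²)ψ(0).
With ψ ∝ e^{−κ|x|} this yields −2κ = −2mα/ℏ², so κ = mα/ℏ² = 24.60.

κ = 24.6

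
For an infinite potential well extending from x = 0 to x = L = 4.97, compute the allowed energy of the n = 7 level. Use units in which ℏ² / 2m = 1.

Requiring ψ(0) = ψ(L) = 0 quantises k = nπ/L, hence E_n = ℏ²k²/2m = n²π²ℏ²/(2mL²).
E_7 = 7² × π² / (2 × 0.5 × 4.97²) = 19.58.

E = 19.6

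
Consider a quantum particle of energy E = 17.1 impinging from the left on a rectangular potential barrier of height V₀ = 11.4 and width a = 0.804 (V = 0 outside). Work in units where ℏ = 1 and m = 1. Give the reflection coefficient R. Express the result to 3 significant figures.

E > V₀: inside the barrier k₂ = √(2m(E − V₀))/ℏ = 3.376, k₂a = 2.715.
Matching at both interfaces gives T⁻¹ = 1 + V₀² sin²(k₂a) / [4E(E − V₀)] = 1.057, hence T = 0.946.
R = 1 − T = 0.0541.

R = 0.0541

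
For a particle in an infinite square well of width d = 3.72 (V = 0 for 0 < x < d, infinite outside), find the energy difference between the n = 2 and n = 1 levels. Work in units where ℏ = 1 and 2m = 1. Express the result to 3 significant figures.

ΔE = 2.14

E_n = n²π²ℏ²/(2md²), so ΔE = (2² − 1²) π²ℏ²/(2md²).
ΔE = 3 × π² / (2 × 0.5 × 3.72²) = 2.140.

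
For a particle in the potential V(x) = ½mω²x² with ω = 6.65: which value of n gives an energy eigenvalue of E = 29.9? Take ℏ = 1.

Invert E_n = (n + ½)ℏω: n = E/ℏω − ½ = 3.996, so n = 4.

n = 4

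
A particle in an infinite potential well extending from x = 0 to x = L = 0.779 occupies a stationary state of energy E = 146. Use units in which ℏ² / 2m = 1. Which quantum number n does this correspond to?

From E_n = n²π²ℏ²/(2mL²) invert to n = √(2mL²E)/(πℏ).
n = (0.779/π) × √(2 × 0.5 × 146) = 2.996 → n = 3.

n = 3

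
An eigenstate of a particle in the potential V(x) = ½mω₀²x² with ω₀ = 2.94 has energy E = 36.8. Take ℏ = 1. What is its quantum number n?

Invert E_n = (n + ½)ℏω₀: n = E/ℏω₀ − ½ = 12.017, so n = 12.

n = 12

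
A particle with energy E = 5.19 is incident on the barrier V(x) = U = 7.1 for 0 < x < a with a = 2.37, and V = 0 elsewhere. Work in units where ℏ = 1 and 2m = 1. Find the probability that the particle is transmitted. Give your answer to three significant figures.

Since E < U the interior solution is evanescent with decay constant κ = √(2m(U − E))/ℏ = 1.382.
κa = 3.275, sinh(κa) = 13.21.
The exact tunnelling result is T⁻¹ = 1 + U² sinh²(κa) / [4E(U − E)] = 222.8, so T = 0.00449.

T = 0.00449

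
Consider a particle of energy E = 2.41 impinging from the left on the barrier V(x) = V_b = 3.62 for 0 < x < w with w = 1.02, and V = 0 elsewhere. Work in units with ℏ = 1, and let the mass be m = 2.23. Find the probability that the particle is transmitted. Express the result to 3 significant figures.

E < V_b: inside the barrier ψ ∝ e^{±κx} with κ = √(2m(V_b − E))/ℏ = 2.323.
κw = 2.370, sinh(κw) = 5.299.
Matching ψ, ψ′ at both faces gives T = [1 + V_b² sinh²(κw) / (4E(V_b − E))]⁻¹ = 1/32.55 = 0.0307.

T = 0.0307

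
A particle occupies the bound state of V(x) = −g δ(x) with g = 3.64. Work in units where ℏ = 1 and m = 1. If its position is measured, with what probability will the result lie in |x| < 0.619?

The normalised bound state is ψ = √κ e^{−κ|x|} with κ = mg/ℏ² = 3.640.
P(|x| < d) = ∫_{−d}^{d} κ e^{−2κ|x|} dx = 1 − e^{−2κd} = 1 − e^{−4.506} = 0.9890.

P = 0.989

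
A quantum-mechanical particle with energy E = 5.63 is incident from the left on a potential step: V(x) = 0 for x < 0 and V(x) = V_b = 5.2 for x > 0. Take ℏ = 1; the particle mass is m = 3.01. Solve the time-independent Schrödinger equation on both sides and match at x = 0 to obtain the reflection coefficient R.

R = 0.321

On each side the TISE gives plane waves with k = √(2m(E − V))/ℏ: k₁ = √(2·3.01·5.63) = 5.822, k₂ = √(2·3.01·0.43) = 1.609.
Continuity of ψ and ψ′ at the step yields the reflection amplitude r = (k₁ − k₂)/(k₁ + k₂) = 0.5670; thus R = |r|² = 0.3214, T = 0.6786.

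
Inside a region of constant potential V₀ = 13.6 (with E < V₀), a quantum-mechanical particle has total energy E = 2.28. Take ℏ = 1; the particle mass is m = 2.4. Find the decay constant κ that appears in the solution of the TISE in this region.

Since E < V₀ the TISE in this region is ψ'' = κ²ψ with κ = √(2m(V₀ − E))/ℏ.
κ = √(2 × 2.4 × 11.32) = 7.371.

κ = 7.37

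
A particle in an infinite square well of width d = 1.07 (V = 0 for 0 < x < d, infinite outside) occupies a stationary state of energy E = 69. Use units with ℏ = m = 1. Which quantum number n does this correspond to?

n = 4

From E_n = n²π²ℏ²/(2md²) invert to n = √(2md²E)/(πℏ).
n = (1.07/π) × √(2 × 1 × 69) = 4.001 → n = 4.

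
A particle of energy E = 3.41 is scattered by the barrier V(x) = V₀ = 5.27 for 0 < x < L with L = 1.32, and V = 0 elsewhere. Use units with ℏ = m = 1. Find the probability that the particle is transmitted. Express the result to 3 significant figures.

T = 0.0222

Since E < V₀ the interior solution is evanescent with decay constant κ = √(2m(V₀ − E))/ℏ = 1.929.
κL = 2.546, sinh(κL) = 6.338.
Matching ψ, ψ′ at both faces gives T = [1 + V₀² sinh²(κL) / (4E(V₀ − E))]⁻¹ = 1/44.98 = 0.0222.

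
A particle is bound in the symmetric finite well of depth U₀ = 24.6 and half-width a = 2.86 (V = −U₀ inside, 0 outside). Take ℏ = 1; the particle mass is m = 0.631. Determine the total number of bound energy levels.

Define the well-strength parameter z₀ = (a/ℏ)√(2mU₀) = 2.86 × √(2·0.631·24.6) = 15.94.
A new bound state (alternating even/odd) appears each time z₀ passes a multiple of π/2, so N = ⌊2z₀/π⌋ + 1 = ⌊10.14⌋ + 1 = 11.

N = 11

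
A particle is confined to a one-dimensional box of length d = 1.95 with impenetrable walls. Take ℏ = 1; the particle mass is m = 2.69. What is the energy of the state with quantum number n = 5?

E = 12.1

Requiring ψ(0) = ψ(d) = 0 quantises k = nπ/d, hence E_n = ℏ²k²/2m = n²π²ℏ²/(2md²).
E_5 = 5² × π² / (2 × 2.69 × 1.95²) = 12.06.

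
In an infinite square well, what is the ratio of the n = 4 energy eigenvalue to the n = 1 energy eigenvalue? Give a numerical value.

Since E_n ∝ n², the ratio is (4/1)² = 16.

16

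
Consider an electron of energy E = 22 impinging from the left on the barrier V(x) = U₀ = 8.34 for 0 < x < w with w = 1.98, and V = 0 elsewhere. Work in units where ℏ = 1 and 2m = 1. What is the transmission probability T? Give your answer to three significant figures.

T = 0.959

E > U₀: inside the barrier k₂ = √(2m(E − U₀))/ℏ = 3.696, k₂w = 7.318.
Matching at both interfaces gives T⁻¹ = 1 + U₀² sin²(k₂w) / [4E(E − U₀)] = 1.043, hence T = 0.959.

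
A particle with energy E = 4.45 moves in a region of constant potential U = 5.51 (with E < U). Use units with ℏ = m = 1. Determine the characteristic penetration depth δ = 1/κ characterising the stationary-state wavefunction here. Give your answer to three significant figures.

Since E < U the TISE in this region is ψ'' = κ²ψ with κ = √(2m(U − E))/ℏ.
κ = √(2 × 1 × 1.06) = 1.456. The penetration depth is δ = 1/κ = 0.687.

δ = 0.687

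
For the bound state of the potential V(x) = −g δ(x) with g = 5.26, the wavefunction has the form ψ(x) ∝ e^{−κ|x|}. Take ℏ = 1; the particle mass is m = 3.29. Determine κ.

Integrate −(ℏ²/2m)ψ'' − gδ(x)ψ = Eψ from −ε to +ε: the ψ'' term gives ψ'(0⁺) − ψ'(0⁻) and the δ term gives −(2mg/ℏ²)ψ(0).
With ψ ∝ e^{−κ|x|} this yields −2κ = −2mg/ℏ², so κ = mg/ℏ² = 17.31.

κ = 17.3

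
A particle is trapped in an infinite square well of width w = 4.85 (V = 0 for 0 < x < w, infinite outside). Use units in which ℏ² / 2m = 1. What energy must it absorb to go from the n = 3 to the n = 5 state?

E_n = n²π²ℏ²/(2mw²), so ΔE = (5² − 3²) π²ℏ²/(2mw²).
ΔE = 16 × π² / (2 × 0.5 × 4.85²) = 6.713.

ΔE = 6.71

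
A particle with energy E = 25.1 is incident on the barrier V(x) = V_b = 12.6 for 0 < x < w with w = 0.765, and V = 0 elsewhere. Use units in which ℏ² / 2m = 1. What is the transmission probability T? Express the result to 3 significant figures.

T = 0.978

E > V_b: inside the barrier k₂ = √(2m(E − V_b))/ℏ = 3.536, k₂w = 2.705.
T = [1 + V_b² sin²(k₂w) / (4E(E − V_b))]⁻¹ = 1/1.023 = 0.978.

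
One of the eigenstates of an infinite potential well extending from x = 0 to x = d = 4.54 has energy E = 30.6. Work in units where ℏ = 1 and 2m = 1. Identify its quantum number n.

From E_n = n²π²ℏ²/(2md²) invert to n = √(2md²E)/(πℏ).
n = (4.54/π) × √(2 × 0.5 × 30.6) = 7.994 → n = 8.

n = 8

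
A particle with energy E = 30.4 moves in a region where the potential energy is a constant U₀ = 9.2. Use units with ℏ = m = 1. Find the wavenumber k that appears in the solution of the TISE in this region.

k = 6.51

With E > U₀ the solution is oscillatory, ψ ∝ e^{±ikx} with k = √(2m(E − U₀))/ℏ.
k = √(2 × 1 × 21.2) = 6.512.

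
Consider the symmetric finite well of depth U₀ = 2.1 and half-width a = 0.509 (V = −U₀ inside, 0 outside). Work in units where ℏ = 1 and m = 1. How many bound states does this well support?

N = 1

The dimensionless depth is z₀ = a√(2mU₀)/ℏ = 0.509 × √(4.200) = 1.043.
A new bound state (alternating even/odd) appears each time z₀ passes a multiple of π/2, so N = ⌊2z₀/π⌋ + 1 = ⌊0.6641⌋ + 1 = 1.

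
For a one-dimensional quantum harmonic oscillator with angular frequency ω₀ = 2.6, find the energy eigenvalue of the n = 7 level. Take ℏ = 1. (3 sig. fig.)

Using E_n = (n + ½)ℏω₀: E_7 = 7.5 × 2.6 = 19.50.

E = 19.5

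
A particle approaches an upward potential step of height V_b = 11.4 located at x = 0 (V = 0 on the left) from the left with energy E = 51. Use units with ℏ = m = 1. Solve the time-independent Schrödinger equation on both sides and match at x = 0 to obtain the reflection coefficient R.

R = 0.00399

On each side the TISE gives plane waves with k = √(2m(E − V))/ℏ: k₁ = √(2·1·51) = 10.10, k₂ = √(2·1·39.6) = 8.899.
Continuity of ψ and ψ′ at the step yields the reflection amplitude r = (k₁ − k₂)/(k₁ + k₂) = 0.06316; thus R = |r|² = 0.003990, T = 0.9960.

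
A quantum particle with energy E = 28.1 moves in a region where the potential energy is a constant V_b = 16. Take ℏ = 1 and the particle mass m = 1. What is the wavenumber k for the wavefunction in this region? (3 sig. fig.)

With E > V_b the solution is oscillatory, ψ ∝ e^{±ikx} with k = √(2m(E − V_b))/ℏ.
k = √(2 × 1 × 12.1) = 4.919.

k = 4.92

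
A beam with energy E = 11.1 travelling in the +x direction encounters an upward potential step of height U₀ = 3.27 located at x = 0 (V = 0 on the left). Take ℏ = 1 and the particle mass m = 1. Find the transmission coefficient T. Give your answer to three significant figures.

On each side the TISE gives plane waves with k = √(2m(E − V))/ℏ: k₁ = √(2·1·11.1) = 4.712, k₂ = √(2·1·7.83) = 3.957.
Matching ψ and ψ′ at x = 0 gives r = (k₁ − k₂)/(k₁ + k₂), so R = r² = 0.007573 and T = 1 − R = 0.9924.

T = 0.992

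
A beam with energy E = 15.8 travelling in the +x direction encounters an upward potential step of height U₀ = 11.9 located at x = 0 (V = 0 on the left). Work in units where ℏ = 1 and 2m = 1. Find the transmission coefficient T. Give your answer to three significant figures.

On each side the TISE gives plane waves with k = √(2m(E − V))/ℏ: k₁ = √(2·½·15.8) = 3.975, k₂ = √(2·½·3.9) = 1.975.
Continuity of ψ and ψ′ at the step yields the reflection amplitude r = (k₁ − k₂)/(k₁ + k₂) = 0.3362; thus R = |r|² = 0.1130, T = 0.8870.

T = 0.887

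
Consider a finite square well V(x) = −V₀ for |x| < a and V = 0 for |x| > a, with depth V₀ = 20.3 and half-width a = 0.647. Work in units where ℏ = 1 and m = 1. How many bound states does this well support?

N = 3

The dimensionless depth is z₀ = a√(2mV₀)/ℏ = 0.647 × √(40.60) = 4.123.
A new bound state (alternating even/odd) appears each time z₀ passes a multiple of π/2, so N = ⌊2z₀/π⌋ + 1 = ⌊2.625⌋ + 1 = 3.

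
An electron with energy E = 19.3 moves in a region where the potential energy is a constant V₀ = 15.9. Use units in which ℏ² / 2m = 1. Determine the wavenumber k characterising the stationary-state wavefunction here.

k = 1.84

With E > V₀ the solution is oscillatory, ψ ∝ e^{±ikx} with k = √(2m(E − V₀))/ℏ.
k = √(2 × 0.5 × 3.4) = 1.844.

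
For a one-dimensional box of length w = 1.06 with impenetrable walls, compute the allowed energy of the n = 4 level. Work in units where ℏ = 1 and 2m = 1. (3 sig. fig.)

The infinite-well eigenfunctions ψ_n = √(2/w) sin(nπx/w) vanish at both walls, giving E_n = n²π²ℏ²/(2mw²).
E_4 = 4² × π² / (2 × 0.5 × 1.06²) = 140.5.

E = 141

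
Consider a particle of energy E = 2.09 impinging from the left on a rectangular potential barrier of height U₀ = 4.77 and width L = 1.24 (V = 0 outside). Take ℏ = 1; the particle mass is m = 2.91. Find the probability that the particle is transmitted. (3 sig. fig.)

Since E < U₀ the interior solution is evanescent with decay constant κ = √(2m(U₀ − E))/ℏ = 3.949.
κL = 4.897, sinh(κL) = 66.96.
The exact tunnelling result is T⁻¹ = 1 + U₀² sinh²(κL) / [4E(U₀ − E)] = 4554, so T = 0.000220.

T = 0.000220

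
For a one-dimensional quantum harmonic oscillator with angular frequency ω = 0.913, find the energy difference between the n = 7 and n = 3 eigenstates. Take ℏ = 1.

ΔE = 3.65

E_n = ℏω(n + ½), so ΔE = (7 − 3) ℏω = 4 × 0.913 = 3.652.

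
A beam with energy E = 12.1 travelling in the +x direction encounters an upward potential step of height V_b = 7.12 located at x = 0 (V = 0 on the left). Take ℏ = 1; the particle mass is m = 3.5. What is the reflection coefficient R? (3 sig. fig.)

The wavenumbers are k₁ = √(2mE)/ℏ = 9.203 on the left and k₂ = √(2m(E − V_b))/ℏ = 5.904 on the right.
Continuity of ψ and ψ′ at the step yields the reflection amplitude r = (k₁ − k₂)/(k₁ + k₂) = 0.2184; thus R = |r|² = 0.04769, T = 0.9523.

R = 0.0477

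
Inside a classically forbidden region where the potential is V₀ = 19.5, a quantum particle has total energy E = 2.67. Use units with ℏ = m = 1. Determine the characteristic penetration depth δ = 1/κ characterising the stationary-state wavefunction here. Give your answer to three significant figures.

Since E < V₀ the TISE in this region is ψ'' = κ²ψ with κ = √(2m(V₀ − E))/ℏ.
κ = √(2 × 1 × 16.83) = 5.802. The penetration depth is δ = 1/κ = 0.172.

δ = 0.172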